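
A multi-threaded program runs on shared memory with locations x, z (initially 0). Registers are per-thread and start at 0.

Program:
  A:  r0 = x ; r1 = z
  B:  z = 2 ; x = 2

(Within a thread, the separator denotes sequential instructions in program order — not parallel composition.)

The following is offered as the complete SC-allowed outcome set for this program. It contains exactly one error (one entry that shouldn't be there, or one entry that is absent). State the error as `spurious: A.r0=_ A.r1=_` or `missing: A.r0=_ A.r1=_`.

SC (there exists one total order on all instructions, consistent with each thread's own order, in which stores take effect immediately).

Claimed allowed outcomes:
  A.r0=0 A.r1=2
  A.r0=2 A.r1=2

outcome vector order: (A.r0,A.r1)
[SC] allowed = {(0,0), (0,2), (2,2)}
SC∖claimed = {(0,0)}

missing: A.r0=0 A.r1=0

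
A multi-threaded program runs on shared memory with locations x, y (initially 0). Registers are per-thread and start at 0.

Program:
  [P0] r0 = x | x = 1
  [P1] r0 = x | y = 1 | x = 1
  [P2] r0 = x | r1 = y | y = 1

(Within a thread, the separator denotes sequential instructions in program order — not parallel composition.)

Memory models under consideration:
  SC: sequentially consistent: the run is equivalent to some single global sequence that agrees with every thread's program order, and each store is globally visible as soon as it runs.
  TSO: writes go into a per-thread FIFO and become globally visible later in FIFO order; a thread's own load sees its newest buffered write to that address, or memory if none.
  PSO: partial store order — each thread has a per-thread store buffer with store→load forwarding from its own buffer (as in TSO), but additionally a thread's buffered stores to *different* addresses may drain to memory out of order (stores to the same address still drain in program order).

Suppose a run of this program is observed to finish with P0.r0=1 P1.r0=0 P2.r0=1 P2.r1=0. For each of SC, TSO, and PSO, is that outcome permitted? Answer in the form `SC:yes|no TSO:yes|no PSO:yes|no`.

SC:no TSO:no PSO:yes

outcome vector order: (P0.r0,P1.r0,P2.r0,P2.r1)
SC (11): 0000, 0001, 0010, 0011, 0100, 0101, 0110, 0111, 1000, 1001, 1011
TSO (11): 0000, 0001, 0010, 0011, 0100, 0101, 0110, 0111, 1000, 1001, 1011
PSO (12): 0000, 0001, 0010, 0011, 0100, 0101, 0110, 0111, 1000, 1001, 1010, 1011
target 1010 ∈ {PSO}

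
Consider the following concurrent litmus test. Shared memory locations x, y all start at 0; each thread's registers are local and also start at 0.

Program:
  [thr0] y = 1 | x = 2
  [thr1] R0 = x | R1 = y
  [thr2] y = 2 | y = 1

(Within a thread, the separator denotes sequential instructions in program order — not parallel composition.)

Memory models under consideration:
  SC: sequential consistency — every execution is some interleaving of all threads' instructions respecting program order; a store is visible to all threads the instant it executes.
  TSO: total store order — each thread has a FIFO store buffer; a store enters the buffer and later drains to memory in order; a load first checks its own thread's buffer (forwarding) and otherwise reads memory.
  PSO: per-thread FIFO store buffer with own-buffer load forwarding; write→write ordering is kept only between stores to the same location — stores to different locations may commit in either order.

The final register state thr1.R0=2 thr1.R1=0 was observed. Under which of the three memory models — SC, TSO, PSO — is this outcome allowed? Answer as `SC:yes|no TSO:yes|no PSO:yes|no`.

outcome vector order: (thr1.R0,thr1.R1)
under SC → 0/0; 0/1; 0/2; 2/1; 2/2
under TSO → 0/0; 0/1; 0/2; 2/1; 2/2
under PSO → 0/0; 0/1; 0/2; 2/0; 2/1; 2/2
target 2/0 ∈ {PSO}

SC:no TSO:no PSO:yes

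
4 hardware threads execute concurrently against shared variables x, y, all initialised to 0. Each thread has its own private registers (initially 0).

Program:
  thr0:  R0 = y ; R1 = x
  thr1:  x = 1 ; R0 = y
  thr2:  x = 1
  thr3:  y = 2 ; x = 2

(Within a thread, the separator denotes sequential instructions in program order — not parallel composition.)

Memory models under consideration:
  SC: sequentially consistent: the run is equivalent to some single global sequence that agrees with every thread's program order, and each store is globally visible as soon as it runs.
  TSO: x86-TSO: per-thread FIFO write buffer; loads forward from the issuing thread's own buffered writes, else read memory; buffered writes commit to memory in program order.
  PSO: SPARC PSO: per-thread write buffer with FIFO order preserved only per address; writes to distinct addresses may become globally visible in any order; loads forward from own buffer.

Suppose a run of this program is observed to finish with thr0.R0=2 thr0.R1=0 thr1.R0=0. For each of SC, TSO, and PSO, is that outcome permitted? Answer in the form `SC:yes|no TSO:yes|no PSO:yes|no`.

outcome vector order: (thr0.R0,thr0.R1,thr1.R0)
SC: 11 outcomes — {0/0/0, 0/0/2, 0/1/0, 0/1/2, 0/2/0, 0/2/2, 2/0/2, 2/1/0, 2/1/2, 2/2/0, 2/2/2}
TSO: 12 outcomes — {0/0/0, 0/0/2, 0/1/0, 0/1/2, 0/2/0, 0/2/2, 2/0/0, 2/0/2, 2/1/0, 2/1/2, 2/2/0, 2/2/2}
PSO: 12 outcomes — {0/0/0, 0/0/2, 0/1/0, 0/1/2, 0/2/0, 0/2/2, 2/0/0, 2/0/2, 2/1/0, 2/1/2, 2/2/0, 2/2/2}
target 2/0/0 ∈ {TSO,PSO}

SC:no TSO:yes PSO:yes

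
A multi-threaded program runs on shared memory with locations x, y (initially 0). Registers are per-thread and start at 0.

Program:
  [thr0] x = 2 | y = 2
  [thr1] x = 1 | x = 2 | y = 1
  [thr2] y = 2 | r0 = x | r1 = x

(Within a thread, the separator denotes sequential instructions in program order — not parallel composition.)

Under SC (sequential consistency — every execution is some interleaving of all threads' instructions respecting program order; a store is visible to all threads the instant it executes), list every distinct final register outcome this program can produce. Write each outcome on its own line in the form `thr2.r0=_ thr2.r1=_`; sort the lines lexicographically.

outcome vector order: (thr2.r0,thr2.r1)
|SC outcomes| = 7

thr2.r0=0 thr2.r1=0
thr2.r0=0 thr2.r1=1
thr2.r0=0 thr2.r1=2
thr2.r0=1 thr2.r1=1
thr2.r0=1 thr2.r1=2
thr2.r0=2 thr2.r1=1
thr2.r0=2 thr2.r1=2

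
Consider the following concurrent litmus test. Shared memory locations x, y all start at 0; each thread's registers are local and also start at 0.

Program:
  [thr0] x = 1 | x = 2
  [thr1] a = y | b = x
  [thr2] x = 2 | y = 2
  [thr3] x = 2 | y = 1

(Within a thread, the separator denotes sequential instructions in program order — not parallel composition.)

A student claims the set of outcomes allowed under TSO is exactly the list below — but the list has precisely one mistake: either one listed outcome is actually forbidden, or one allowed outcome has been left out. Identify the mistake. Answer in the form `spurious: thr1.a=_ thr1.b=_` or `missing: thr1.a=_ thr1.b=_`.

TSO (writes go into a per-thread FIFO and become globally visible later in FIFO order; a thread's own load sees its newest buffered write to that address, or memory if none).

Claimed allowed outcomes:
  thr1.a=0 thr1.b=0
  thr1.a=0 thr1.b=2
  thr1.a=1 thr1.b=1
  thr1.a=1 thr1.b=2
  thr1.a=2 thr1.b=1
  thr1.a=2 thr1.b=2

missing: thr1.a=0 thr1.b=1

outcome vector order: (thr1.a,thr1.b)
TSO (7): (0,0), (0,1), (0,2), (1,1), (1,2), (2,1), (2,2)
TSO∖claimed = {(0,1)}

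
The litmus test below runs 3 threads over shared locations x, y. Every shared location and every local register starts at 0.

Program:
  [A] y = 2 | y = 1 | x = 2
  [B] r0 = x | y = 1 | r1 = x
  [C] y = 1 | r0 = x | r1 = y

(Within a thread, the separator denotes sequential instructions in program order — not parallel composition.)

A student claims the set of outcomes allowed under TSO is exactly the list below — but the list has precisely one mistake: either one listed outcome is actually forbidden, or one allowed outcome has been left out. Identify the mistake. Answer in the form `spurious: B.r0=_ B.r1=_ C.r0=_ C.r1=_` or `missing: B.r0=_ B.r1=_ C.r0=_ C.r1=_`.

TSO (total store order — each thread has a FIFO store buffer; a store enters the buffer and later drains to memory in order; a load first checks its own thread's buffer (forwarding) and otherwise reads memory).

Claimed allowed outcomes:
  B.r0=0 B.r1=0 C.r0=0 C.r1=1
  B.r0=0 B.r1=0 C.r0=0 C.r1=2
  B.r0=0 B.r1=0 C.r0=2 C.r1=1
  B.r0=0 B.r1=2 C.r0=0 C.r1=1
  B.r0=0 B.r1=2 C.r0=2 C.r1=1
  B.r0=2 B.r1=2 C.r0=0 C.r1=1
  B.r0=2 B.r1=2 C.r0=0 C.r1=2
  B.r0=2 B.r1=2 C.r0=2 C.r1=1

outcome vector order: (B.r0,B.r1,C.r0,C.r1)
TSO (9): 0001 0002 0021 0201 0202 0221 2201 2202 2221
TSO∖claimed = {0202}

missing: B.r0=0 B.r1=2 C.r0=0 C.r1=2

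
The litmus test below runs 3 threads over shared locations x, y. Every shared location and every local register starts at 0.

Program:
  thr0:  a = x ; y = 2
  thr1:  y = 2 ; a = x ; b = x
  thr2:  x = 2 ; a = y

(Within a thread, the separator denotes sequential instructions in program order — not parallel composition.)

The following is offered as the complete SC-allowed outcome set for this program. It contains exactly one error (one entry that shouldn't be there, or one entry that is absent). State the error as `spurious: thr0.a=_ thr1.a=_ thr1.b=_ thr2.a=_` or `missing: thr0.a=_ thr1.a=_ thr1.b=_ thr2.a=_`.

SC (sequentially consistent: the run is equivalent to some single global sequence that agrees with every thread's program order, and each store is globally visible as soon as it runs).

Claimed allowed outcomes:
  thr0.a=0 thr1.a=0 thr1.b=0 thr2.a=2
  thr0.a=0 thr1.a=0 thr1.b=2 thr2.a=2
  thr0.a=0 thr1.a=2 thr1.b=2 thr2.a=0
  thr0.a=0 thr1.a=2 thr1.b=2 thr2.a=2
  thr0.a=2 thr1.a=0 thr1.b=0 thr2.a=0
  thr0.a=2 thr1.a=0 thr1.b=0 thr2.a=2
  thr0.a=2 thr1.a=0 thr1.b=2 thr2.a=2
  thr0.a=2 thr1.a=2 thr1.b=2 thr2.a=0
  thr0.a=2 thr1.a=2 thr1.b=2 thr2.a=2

outcome vector order: (thr0.a,thr1.a,thr1.b,thr2.a)
SC (8): <0 0 0 2>; <0 0 2 2>; <0 2 2 0>; <0 2 2 2>; <2 0 0 2>; <2 0 2 2>; <2 2 2 0>; <2 2 2 2>
claimed∖SC = {<2 0 0 0>}

spurious: thr0.a=2 thr1.a=0 thr1.b=0 thr2.a=0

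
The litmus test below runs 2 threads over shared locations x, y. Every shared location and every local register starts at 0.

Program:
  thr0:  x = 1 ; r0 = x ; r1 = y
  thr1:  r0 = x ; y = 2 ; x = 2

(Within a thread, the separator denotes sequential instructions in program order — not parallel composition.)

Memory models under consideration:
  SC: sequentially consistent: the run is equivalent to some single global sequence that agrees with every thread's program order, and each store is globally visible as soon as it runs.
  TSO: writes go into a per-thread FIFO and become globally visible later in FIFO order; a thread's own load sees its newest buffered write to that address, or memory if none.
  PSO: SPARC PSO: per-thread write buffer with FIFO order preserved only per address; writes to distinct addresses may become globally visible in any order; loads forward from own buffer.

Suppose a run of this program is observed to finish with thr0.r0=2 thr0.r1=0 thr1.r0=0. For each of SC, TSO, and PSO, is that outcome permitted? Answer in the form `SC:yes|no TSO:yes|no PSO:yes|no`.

SC:no TSO:no PSO:yes

outcome vector order: (thr0.r0,thr0.r1,thr1.r0)
[SC] allowed = {(1,0,0) (1,0,1) (1,2,0) (1,2,1) (2,2,0) (2,2,1)}
[TSO] allowed = {(1,0,0) (1,0,1) (1,2,0) (1,2,1) (2,2,0) (2,2,1)}
[PSO] allowed = {(1,0,0) (1,0,1) (1,2,0) (1,2,1) (2,0,0) (2,0,1) (2,2,0) (2,2,1)}
target (2,0,0) ∈ {PSO}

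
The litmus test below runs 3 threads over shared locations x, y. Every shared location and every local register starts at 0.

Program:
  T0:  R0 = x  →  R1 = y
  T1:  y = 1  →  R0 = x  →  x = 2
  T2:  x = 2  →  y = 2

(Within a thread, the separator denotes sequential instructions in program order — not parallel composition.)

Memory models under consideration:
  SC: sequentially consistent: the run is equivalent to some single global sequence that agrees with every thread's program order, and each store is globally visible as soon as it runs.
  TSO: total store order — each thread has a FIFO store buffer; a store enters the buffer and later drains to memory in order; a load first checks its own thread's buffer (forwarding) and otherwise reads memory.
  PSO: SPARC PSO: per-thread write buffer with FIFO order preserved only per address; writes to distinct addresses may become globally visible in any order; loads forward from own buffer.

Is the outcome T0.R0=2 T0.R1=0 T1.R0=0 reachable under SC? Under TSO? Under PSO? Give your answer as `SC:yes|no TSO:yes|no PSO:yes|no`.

outcome vector order: (T0.R0,T0.R1,T1.R0)
SC (11): 000, 002, 010, 012, 020, 022, 202, 210, 212, 220, 222
TSO (12): 000, 002, 010, 012, 020, 022, 200, 202, 210, 212, 220, 222
PSO (12): 000, 002, 010, 012, 020, 022, 200, 202, 210, 212, 220, 222
target 200 ∈ {TSO,PSO}

SC:no TSO:yes PSO:yes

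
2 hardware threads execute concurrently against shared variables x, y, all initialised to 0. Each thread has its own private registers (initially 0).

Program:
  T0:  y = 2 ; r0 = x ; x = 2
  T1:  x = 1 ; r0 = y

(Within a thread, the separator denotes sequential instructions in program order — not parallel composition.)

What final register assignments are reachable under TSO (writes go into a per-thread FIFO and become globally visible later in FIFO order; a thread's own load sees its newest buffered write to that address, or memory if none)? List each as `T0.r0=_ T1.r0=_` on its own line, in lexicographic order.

T0.r0=0 T1.r0=0
T0.r0=0 T1.r0=2
T0.r0=1 T1.r0=0
T0.r0=1 T1.r0=2

outcome vector order: (T0.r0,T1.r0)
|TSO outcomes| = 4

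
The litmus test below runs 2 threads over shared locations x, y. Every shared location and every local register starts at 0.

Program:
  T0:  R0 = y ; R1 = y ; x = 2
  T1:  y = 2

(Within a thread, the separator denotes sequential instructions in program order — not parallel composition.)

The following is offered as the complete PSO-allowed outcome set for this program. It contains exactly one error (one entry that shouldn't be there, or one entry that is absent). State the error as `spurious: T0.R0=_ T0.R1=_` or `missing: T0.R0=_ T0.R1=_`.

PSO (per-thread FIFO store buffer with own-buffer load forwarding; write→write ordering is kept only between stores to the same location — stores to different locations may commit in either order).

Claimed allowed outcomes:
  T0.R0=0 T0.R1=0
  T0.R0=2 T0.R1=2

missing: T0.R0=0 T0.R1=2

outcome vector order: (T0.R0,T0.R1)
PSO: 3 outcomes — {00, 02, 22}
PSO∖claimed = {02}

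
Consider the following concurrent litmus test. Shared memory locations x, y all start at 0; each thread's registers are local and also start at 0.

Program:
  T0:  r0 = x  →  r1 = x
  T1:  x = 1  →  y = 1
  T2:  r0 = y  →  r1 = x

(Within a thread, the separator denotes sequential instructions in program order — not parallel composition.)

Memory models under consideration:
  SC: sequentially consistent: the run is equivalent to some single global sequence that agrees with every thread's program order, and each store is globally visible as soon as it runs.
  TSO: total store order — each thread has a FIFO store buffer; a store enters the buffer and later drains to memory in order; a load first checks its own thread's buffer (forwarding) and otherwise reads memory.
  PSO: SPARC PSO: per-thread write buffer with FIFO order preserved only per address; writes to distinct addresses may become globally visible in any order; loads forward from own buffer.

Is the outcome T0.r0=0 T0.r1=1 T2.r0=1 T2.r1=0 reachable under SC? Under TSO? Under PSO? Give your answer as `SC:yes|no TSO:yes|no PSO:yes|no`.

SC:no TSO:no PSO:yes

outcome vector order: (T0.r0,T0.r1,T2.r0,T2.r1)
[SC] allowed = {(0,0,0,0) (0,0,0,1) (0,0,1,1) (0,1,0,0) (0,1,0,1) (0,1,1,1) (1,1,0,0) (1,1,0,1) (1,1,1,1)}
[TSO] allowed = {(0,0,0,0) (0,0,0,1) (0,0,1,1) (0,1,0,0) (0,1,0,1) (0,1,1,1) (1,1,0,0) (1,1,0,1) (1,1,1,1)}
[PSO] allowed = {(0,0,0,0) (0,0,0,1) (0,0,1,0) (0,0,1,1) (0,1,0,0) (0,1,0,1) (0,1,1,0) (0,1,1,1) (1,1,0,0) (1,1,0,1) (1,1,1,0) (1,1,1,1)}
target (0,1,1,0) ∈ {PSO}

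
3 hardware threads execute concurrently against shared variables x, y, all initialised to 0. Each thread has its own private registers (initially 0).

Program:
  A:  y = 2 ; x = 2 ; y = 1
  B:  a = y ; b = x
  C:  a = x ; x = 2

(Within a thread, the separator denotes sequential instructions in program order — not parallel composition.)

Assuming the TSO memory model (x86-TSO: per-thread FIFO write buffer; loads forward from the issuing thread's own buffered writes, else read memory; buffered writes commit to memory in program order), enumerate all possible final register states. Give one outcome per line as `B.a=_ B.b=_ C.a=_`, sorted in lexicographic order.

outcome vector order: (B.a,B.b,C.a)
|TSO outcomes| = 10

B.a=0 B.b=0 C.a=0
B.a=0 B.b=0 C.a=2
B.a=0 B.b=2 C.a=0
B.a=0 B.b=2 C.a=2
B.a=1 B.b=2 C.a=0
B.a=1 B.b=2 C.a=2
B.a=2 B.b=0 C.a=0
B.a=2 B.b=0 C.a=2
B.a=2 B.b=2 C.a=0
B.a=2 B.b=2 C.a=2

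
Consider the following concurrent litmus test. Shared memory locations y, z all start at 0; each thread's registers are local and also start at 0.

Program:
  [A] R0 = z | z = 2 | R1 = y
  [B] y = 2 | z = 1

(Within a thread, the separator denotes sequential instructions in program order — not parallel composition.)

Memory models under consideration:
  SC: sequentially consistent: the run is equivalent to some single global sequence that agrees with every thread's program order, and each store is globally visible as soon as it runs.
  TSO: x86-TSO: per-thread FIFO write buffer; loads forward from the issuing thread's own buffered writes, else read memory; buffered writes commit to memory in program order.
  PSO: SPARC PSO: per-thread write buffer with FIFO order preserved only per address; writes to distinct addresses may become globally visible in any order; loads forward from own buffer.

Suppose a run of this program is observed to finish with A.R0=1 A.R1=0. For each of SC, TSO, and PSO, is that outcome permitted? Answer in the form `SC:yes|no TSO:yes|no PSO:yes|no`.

SC:no TSO:no PSO:yes

outcome vector order: (A.R0,A.R1)
SC (3): 0/0, 0/2, 1/2
TSO (3): 0/0, 0/2, 1/2
PSO (4): 0/0, 0/2, 1/0, 1/2
target 1/0 ∈ {PSO}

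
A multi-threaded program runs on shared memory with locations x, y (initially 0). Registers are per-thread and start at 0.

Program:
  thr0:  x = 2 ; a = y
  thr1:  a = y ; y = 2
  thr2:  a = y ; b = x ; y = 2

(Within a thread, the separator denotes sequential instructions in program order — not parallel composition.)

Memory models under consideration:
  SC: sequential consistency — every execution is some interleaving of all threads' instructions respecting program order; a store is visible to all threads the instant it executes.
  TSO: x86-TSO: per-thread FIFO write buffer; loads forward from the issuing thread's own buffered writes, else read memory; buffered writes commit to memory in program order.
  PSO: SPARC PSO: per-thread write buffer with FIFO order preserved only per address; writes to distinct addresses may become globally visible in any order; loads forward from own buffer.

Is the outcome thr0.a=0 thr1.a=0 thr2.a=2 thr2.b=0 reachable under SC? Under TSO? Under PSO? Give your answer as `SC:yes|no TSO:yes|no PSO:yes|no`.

SC:no TSO:yes PSO:yes

outcome vector order: (thr0.a,thr1.a,thr2.a,thr2.b)
[SC] allowed = {(0,0,0,0) (0,0,0,2) (0,0,2,2) (0,2,0,0) (0,2,0,2) (2,0,0,0) (2,0,0,2) (2,0,2,0) (2,0,2,2) (2,2,0,0) (2,2,0,2)}
[TSO] allowed = {(0,0,0,0) (0,0,0,2) (0,0,2,0) (0,0,2,2) (0,2,0,0) (0,2,0,2) (2,0,0,0) (2,0,0,2) (2,0,2,0) (2,0,2,2) (2,2,0,0) (2,2,0,2)}
[PSO] allowed = {(0,0,0,0) (0,0,0,2) (0,0,2,0) (0,0,2,2) (0,2,0,0) (0,2,0,2) (2,0,0,0) (2,0,0,2) (2,0,2,0) (2,0,2,2) (2,2,0,0) (2,2,0,2)}
target (0,0,2,0) ∈ {TSO,PSO}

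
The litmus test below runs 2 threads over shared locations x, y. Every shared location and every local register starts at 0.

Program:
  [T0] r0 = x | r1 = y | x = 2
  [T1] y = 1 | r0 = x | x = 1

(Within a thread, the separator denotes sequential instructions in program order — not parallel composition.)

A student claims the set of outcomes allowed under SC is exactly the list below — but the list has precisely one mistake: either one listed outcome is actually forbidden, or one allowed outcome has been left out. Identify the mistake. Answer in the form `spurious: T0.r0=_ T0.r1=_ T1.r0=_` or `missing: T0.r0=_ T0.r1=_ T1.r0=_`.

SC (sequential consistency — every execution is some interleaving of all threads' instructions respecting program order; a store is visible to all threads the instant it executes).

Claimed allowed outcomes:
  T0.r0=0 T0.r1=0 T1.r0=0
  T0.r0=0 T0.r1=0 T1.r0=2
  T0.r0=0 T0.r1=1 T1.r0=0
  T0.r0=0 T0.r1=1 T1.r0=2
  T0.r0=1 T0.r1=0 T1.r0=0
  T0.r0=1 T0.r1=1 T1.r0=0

spurious: T0.r0=1 T0.r1=0 T1.r0=0

outcome vector order: (T0.r0,T0.r1,T1.r0)
SC (5): <0 0 0>, <0 0 2>, <0 1 0>, <0 1 2>, <1 1 0>
claimed∖SC = {<1 0 0>}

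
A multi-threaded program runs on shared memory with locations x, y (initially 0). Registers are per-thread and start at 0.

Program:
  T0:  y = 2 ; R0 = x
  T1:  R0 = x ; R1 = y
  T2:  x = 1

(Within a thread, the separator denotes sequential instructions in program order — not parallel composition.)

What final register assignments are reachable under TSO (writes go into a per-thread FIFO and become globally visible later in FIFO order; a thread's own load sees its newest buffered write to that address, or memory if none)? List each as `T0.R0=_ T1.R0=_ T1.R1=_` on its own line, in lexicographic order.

T0.R0=0 T1.R0=0 T1.R1=0
T0.R0=0 T1.R0=0 T1.R1=2
T0.R0=0 T1.R0=1 T1.R1=0
T0.R0=0 T1.R0=1 T1.R1=2
T0.R0=1 T1.R0=0 T1.R1=0
T0.R0=1 T1.R0=0 T1.R1=2
T0.R0=1 T1.R0=1 T1.R1=0
T0.R0=1 T1.R0=1 T1.R1=2

outcome vector order: (T0.R0,T1.R0,T1.R1)
|TSO outcomes| = 8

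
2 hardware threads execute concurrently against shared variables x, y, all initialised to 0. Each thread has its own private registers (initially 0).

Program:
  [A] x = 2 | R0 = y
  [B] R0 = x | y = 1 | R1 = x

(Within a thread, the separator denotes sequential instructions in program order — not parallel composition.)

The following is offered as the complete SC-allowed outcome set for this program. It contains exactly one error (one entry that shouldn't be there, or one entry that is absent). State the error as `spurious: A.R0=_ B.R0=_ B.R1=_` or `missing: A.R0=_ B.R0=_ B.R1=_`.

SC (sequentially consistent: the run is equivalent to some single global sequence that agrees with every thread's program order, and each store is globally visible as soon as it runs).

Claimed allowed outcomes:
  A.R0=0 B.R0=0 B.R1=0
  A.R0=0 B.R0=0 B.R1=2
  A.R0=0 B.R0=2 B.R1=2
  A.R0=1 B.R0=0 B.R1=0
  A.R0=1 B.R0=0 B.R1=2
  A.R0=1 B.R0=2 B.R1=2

outcome vector order: (A.R0,B.R0,B.R1)
SC: 5 outcomes — {0/0/2 0/2/2 1/0/0 1/0/2 1/2/2}
claimed∖SC = {0/0/0}

spurious: A.R0=0 B.R0=0 B.R1=0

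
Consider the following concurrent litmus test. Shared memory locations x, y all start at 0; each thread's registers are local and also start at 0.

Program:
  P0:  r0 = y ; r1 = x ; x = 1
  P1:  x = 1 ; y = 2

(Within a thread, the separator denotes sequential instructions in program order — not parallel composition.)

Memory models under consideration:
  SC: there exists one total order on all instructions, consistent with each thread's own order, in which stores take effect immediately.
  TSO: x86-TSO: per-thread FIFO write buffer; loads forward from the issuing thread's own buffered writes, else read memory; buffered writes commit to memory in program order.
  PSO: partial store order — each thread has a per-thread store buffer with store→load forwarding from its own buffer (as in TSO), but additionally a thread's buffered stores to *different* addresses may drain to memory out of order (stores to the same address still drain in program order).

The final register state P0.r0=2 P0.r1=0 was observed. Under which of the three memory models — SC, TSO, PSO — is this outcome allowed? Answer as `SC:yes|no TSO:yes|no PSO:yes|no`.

outcome vector order: (P0.r0,P0.r1)
under SC → (0,0); (0,1); (2,1)
under TSO → (0,0); (0,1); (2,1)
under PSO → (0,0); (0,1); (2,0); (2,1)
target (2,0) ∈ {PSO}

SC:no TSO:no PSO:yes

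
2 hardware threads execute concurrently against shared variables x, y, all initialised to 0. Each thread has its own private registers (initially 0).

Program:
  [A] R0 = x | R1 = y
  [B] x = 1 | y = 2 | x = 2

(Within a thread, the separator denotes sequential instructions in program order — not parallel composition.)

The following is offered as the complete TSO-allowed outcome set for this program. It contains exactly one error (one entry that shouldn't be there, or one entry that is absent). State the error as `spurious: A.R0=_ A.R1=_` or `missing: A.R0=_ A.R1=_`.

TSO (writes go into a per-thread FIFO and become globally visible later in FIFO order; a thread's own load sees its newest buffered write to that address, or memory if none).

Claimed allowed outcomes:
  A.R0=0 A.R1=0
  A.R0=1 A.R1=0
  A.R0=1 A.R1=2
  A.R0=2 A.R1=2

missing: A.R0=0 A.R1=2

outcome vector order: (A.R0,A.R1)
TSO (5): 00 02 10 12 22
TSO∖claimed = {02}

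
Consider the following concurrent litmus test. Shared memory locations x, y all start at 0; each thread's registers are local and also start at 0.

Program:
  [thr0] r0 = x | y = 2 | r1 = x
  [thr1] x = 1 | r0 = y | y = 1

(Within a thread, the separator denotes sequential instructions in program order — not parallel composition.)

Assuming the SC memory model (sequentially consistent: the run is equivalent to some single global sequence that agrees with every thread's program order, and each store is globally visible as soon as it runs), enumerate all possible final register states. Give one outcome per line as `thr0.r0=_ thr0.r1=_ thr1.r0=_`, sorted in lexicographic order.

outcome vector order: (thr0.r0,thr0.r1,thr1.r0)
|SC outcomes| = 5

thr0.r0=0 thr0.r1=0 thr1.r0=2
thr0.r0=0 thr0.r1=1 thr1.r0=0
thr0.r0=0 thr0.r1=1 thr1.r0=2
thr0.r0=1 thr0.r1=1 thr1.r0=0
thr0.r0=1 thr0.r1=1 thr1.r0=2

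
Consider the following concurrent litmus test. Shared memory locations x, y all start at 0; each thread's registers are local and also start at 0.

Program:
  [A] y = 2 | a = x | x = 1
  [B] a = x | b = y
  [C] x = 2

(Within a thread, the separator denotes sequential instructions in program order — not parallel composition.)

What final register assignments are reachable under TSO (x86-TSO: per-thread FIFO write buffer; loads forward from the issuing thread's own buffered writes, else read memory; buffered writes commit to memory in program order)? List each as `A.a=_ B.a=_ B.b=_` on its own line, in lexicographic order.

outcome vector order: (A.a,B.a,B.b)
|TSO outcomes| = 10

A.a=0 B.a=0 B.b=0
A.a=0 B.a=0 B.b=2
A.a=0 B.a=1 B.b=2
A.a=0 B.a=2 B.b=0
A.a=0 B.a=2 B.b=2
A.a=2 B.a=0 B.b=0
A.a=2 B.a=0 B.b=2
A.a=2 B.a=1 B.b=2
A.a=2 B.a=2 B.b=0
A.a=2 B.a=2 B.b=2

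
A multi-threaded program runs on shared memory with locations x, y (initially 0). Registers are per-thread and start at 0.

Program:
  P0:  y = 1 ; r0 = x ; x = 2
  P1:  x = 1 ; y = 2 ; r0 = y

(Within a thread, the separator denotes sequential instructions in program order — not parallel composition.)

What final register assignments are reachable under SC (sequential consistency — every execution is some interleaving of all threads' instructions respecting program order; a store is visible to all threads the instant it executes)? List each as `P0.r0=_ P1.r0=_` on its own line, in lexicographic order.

P0.r0=0 P1.r0=2
P0.r0=1 P1.r0=1
P0.r0=1 P1.r0=2

outcome vector order: (P0.r0,P1.r0)
|SC outcomes| = 3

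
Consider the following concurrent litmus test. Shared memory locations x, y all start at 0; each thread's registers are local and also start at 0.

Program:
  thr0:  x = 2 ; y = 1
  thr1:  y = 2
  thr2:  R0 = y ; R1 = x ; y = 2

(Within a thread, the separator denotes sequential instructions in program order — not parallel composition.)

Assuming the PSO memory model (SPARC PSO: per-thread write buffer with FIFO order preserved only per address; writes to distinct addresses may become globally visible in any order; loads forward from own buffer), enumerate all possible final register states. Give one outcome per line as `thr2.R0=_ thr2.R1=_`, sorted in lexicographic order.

thr2.R0=0 thr2.R1=0
thr2.R0=0 thr2.R1=2
thr2.R0=1 thr2.R1=0
thr2.R0=1 thr2.R1=2
thr2.R0=2 thr2.R1=0
thr2.R0=2 thr2.R1=2

outcome vector order: (thr2.R0,thr2.R1)
|PSO outcomes| = 6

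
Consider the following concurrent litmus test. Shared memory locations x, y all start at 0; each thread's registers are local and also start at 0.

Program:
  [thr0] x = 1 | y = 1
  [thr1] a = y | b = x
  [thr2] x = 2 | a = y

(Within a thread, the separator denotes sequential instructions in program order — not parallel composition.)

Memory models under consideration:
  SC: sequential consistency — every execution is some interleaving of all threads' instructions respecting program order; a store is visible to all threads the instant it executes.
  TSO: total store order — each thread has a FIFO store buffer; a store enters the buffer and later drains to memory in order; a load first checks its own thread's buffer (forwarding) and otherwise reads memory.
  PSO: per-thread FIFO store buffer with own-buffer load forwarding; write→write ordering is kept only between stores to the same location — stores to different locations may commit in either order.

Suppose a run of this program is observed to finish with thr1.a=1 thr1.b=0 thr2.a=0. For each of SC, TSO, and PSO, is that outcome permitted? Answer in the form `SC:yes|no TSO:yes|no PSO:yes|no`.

SC:no TSO:no PSO:yes

outcome vector order: (thr1.a,thr1.b,thr2.a)
under SC → (0,0,0); (0,0,1); (0,1,0); (0,1,1); (0,2,0); (0,2,1); (1,1,0); (1,1,1); (1,2,0); (1,2,1)
under TSO → (0,0,0); (0,0,1); (0,1,0); (0,1,1); (0,2,0); (0,2,1); (1,1,0); (1,1,1); (1,2,0); (1,2,1)
under PSO → (0,0,0); (0,0,1); (0,1,0); (0,1,1); (0,2,0); (0,2,1); (1,0,0); (1,0,1); (1,1,0); (1,1,1); (1,2,0); (1,2,1)
target (1,0,0) ∈ {PSO}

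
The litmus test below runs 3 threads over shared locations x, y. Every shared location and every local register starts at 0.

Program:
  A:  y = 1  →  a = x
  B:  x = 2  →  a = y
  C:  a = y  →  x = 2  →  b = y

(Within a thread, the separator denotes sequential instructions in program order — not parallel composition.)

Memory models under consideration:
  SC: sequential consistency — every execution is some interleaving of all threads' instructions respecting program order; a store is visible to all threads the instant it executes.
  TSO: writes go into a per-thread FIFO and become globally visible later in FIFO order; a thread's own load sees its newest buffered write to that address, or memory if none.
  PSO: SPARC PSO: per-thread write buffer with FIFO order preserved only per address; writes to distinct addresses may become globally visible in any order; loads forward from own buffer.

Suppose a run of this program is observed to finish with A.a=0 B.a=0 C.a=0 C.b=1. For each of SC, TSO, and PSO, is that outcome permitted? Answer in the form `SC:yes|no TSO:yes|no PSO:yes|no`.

SC:no TSO:yes PSO:yes

outcome vector order: (A.a,B.a,C.a,C.b)
SC (8): <0 1 0 1>, <0 1 1 1>, <2 0 0 0>, <2 0 0 1>, <2 0 1 1>, <2 1 0 0>, <2 1 0 1>, <2 1 1 1>
TSO (12): <0 0 0 0>, <0 0 0 1>, <0 0 1 1>, <0 1 0 0>, <0 1 0 1>, <0 1 1 1>, <2 0 0 0>, <2 0 0 1>, <2 0 1 1>, <2 1 0 0>, <2 1 0 1>, <2 1 1 1>
PSO (12): <0 0 0 0>, <0 0 0 1>, <0 0 1 1>, <0 1 0 0>, <0 1 0 1>, <0 1 1 1>, <2 0 0 0>, <2 0 0 1>, <2 0 1 1>, <2 1 0 0>, <2 1 0 1>, <2 1 1 1>
target <0 0 0 1> ∈ {TSO,PSO}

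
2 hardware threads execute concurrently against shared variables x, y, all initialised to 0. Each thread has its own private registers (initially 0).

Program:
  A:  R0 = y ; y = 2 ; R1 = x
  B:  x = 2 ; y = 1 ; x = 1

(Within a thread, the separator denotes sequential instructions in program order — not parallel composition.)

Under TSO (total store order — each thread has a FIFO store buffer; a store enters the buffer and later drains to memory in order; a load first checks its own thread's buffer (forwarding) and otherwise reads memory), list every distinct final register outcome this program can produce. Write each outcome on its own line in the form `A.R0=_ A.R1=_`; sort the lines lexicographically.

A.R0=0 A.R1=0
A.R0=0 A.R1=1
A.R0=0 A.R1=2
A.R0=1 A.R1=1
A.R0=1 A.R1=2

outcome vector order: (A.R0,A.R1)
|TSO outcomes| = 5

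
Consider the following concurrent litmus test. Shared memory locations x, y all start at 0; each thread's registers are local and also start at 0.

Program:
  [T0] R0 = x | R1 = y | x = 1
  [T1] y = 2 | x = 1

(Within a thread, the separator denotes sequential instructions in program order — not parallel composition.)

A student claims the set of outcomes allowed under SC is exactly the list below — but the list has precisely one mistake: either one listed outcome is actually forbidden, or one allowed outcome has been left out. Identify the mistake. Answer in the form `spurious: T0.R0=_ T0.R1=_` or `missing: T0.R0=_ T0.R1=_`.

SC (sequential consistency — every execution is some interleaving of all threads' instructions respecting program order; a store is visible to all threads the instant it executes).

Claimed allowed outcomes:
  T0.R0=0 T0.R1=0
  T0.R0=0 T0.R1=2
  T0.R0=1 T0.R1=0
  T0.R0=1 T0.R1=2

outcome vector order: (T0.R0,T0.R1)
[SC] allowed = {0/0, 0/2, 1/2}
claimed∖SC = {1/0}

spurious: T0.R0=1 T0.R1=0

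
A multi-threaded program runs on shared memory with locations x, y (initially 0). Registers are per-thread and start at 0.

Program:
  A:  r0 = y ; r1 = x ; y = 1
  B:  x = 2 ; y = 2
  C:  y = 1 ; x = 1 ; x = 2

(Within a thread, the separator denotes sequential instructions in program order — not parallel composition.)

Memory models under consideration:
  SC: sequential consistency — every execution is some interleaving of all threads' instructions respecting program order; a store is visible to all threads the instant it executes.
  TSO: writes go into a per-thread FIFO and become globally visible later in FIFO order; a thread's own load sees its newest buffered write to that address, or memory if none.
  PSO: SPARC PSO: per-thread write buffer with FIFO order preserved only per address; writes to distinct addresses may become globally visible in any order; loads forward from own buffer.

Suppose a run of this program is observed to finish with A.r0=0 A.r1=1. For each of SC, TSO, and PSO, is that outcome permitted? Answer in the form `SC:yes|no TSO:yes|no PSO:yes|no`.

outcome vector order: (A.r0,A.r1)
under SC → <0 0> <0 1> <0 2> <1 0> <1 1> <1 2> <2 1> <2 2>
under TSO → <0 0> <0 1> <0 2> <1 0> <1 1> <1 2> <2 1> <2 2>
under PSO → <0 0> <0 1> <0 2> <1 0> <1 1> <1 2> <2 0> <2 1> <2 2>
target <0 1> ∈ {SC,TSO,PSO}

SC:yes TSO:yes PSO:yes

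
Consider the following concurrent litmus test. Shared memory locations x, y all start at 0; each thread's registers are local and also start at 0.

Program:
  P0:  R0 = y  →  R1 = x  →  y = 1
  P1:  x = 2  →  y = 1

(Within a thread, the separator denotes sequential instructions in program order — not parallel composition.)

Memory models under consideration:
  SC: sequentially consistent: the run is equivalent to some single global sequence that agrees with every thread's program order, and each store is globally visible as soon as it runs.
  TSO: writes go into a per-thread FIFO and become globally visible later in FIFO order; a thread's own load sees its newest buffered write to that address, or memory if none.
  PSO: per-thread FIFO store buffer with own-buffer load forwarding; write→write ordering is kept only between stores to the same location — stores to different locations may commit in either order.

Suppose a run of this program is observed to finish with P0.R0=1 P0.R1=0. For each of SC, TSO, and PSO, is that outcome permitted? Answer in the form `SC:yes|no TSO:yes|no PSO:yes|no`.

SC:no TSO:no PSO:yes

outcome vector order: (P0.R0,P0.R1)
[SC] allowed = {00, 02, 12}
[TSO] allowed = {00, 02, 12}
[PSO] allowed = {00, 02, 10, 12}
target 10 ∈ {PSO}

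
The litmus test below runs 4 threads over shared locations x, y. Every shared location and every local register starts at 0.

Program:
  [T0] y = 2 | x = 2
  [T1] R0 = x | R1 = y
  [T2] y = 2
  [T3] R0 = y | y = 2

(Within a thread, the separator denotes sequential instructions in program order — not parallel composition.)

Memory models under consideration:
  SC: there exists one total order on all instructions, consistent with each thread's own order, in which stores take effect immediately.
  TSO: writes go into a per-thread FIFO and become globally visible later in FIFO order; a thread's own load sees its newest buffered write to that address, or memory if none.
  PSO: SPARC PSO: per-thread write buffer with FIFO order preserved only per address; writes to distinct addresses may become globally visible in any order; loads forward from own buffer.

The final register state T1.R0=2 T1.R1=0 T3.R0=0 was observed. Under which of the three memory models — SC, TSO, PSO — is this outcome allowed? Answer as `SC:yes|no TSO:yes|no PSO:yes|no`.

SC:no TSO:no PSO:yes

outcome vector order: (T1.R0,T1.R1,T3.R0)
under SC → (0,0,0) (0,0,2) (0,2,0) (0,2,2) (2,2,0) (2,2,2)
under TSO → (0,0,0) (0,0,2) (0,2,0) (0,2,2) (2,2,0) (2,2,2)
under PSO → (0,0,0) (0,0,2) (0,2,0) (0,2,2) (2,0,0) (2,0,2) (2,2,0) (2,2,2)
target (2,0,0) ∈ {PSO}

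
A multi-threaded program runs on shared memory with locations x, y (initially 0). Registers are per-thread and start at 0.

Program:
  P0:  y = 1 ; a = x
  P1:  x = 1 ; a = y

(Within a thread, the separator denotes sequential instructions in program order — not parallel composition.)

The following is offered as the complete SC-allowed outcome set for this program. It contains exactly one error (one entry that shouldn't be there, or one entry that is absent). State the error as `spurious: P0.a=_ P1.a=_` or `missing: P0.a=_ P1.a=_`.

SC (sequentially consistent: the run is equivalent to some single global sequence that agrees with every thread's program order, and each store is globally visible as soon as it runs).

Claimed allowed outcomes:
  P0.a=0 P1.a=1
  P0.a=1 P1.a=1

outcome vector order: (P0.a,P1.a)
under SC → 0/1; 1/0; 1/1
SC∖claimed = {1/0}

missing: P0.a=1 P1.a=0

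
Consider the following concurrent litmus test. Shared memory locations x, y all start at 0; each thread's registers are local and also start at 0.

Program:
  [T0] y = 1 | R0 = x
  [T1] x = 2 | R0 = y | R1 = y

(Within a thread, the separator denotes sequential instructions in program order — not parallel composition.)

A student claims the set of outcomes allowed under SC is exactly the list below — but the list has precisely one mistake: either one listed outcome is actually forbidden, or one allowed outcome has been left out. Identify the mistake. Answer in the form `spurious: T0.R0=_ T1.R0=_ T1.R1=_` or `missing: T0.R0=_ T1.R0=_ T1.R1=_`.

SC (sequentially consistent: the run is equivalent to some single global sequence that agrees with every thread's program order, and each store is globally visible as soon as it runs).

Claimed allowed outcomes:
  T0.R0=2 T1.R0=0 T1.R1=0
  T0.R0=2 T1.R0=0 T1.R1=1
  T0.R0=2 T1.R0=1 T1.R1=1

missing: T0.R0=0 T1.R0=1 T1.R1=1

outcome vector order: (T0.R0,T1.R0,T1.R1)
SC: 4 outcomes — {0/1/1 2/0/0 2/0/1 2/1/1}
SC∖claimed = {0/1/1}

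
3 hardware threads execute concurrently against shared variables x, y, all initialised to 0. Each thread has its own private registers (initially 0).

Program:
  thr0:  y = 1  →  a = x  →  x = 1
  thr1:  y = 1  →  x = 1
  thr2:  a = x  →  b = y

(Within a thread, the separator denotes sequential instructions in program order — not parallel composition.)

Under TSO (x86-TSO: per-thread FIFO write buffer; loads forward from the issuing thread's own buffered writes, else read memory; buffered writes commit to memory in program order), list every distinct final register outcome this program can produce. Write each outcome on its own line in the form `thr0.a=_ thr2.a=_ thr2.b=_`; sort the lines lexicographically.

outcome vector order: (thr0.a,thr2.a,thr2.b)
|TSO outcomes| = 6

thr0.a=0 thr2.a=0 thr2.b=0
thr0.a=0 thr2.a=0 thr2.b=1
thr0.a=0 thr2.a=1 thr2.b=1
thr0.a=1 thr2.a=0 thr2.b=0
thr0.a=1 thr2.a=0 thr2.b=1
thr0.a=1 thr2.a=1 thr2.b=1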